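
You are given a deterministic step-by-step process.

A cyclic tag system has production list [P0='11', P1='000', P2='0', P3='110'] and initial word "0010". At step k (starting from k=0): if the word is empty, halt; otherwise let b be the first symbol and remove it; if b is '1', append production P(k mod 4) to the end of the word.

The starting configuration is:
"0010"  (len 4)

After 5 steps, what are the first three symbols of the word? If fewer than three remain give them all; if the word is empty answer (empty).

t=0: "0010"  (len 4)
t=1: "010"  (len 3)
t=2: "10"  (len 2)
t=3: "00"  (len 2)
t=4: "0"  (len 1)
t=5: (halted — word empty)

(empty)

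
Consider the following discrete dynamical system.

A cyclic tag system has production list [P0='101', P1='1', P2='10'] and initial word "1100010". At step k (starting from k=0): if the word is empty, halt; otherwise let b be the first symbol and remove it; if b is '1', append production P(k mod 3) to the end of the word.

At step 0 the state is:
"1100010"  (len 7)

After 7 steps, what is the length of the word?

6

step 0: "1100010"  (len 7)
step 1: "100010101"  (len 9)
step 2: "000101011"  (len 9)
step 3: "00101011"  (len 8)
step 4: "0101011"  (len 7)
step 5: "101011"  (len 6)
step 6: "0101110"  (len 7)
step 7: "101110"  (len 6)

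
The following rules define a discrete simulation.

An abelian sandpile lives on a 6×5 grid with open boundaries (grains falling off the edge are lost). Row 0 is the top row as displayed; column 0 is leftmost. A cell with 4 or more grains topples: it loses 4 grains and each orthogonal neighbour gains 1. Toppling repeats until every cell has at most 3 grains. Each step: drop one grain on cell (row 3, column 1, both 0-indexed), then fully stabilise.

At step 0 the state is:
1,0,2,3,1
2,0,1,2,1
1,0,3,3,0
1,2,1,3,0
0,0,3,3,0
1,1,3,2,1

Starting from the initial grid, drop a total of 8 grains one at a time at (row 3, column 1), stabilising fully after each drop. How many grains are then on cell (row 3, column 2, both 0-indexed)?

3

gen 0: 1,0,2,3,1
2,0,1,2,1
1,0,3,3,0
1,2,1,3,0
0,0,3,3,0
1,1,3,2,1
gen 1: 1,0,2,3,1
2,0,1,2,1
1,0,3,3,0
1,3,1,3,0
0,0,3,3,0
1,1,3,2,1
gen 2: 1,0,2,3,1
2,0,1,2,1
1,1,3,3,0
2,0,2,3,0
0,1,3,3,0
1,1,3,2,1
gen 3: 1,0,2,3,1
2,0,1,2,1
1,1,3,3,0
2,1,2,3,0
0,1,3,3,0
1,1,3,2,1
gen 4: 1,0,2,3,1
2,0,1,2,1
1,1,3,3,0
2,2,2,3,0
0,1,3,3,0
1,1,3,2,1
gen 5: 1,0,2,3,1
2,0,1,2,1
1,1,3,3,0
2,3,2,3,0
0,1,3,3,0
1,1,3,2,1
gen 6: 1,0,2,3,1
2,0,1,2,1
1,2,3,3,0
3,0,3,3,0
0,2,3,3,0
1,1,3,2,1
gen 7: 1,0,2,3,1
2,0,1,2,1
1,2,3,3,0
3,1,3,3,0
0,2,3,3,0
1,1,3,2,1
gen 8: 1,0,2,3,1
2,0,1,2,1
1,2,3,3,0
3,2,3,3,0
0,2,3,3,0
1,1,3,2,1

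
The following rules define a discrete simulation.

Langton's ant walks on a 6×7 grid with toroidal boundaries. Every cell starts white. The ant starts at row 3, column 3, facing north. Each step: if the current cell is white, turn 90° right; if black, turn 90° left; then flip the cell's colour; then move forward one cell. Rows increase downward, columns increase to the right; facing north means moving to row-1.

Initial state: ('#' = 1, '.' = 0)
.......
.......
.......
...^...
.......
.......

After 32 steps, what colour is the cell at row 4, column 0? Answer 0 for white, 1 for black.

0) .......
.......
.......
...^...
.......
.......
1) .......
.......
.......
...#>..
.......
.......
2) .......
.......
.......
...##..
....v..
.......
3) .......
.......
.......
...##..
...<#..
.......
4) .......
.......
.......
...^#..
...##..
.......
5) .......
.......
.......
..<.#..
...##..
.......
6) .......
.......
..^....
..#.#..
...##..
.......
7) .......
.......
..#>...
..#.#..
...##..
.......
8) .......
.......
..##...
..#v#..
...##..
.......
9) .......
.......
..##...
..<##..
...##..
.......
10) .......
.......
..##...
...##..
..v##..
.......
11) .......
.......
..##...
...##..
.<###..
.......
12) .......
.......
..##...
.^.##..
.####..
.......
13) .......
.......
..##...
.#>##..
.####..
.......
14) .......
.......
..##...
.####..
.#v##..
.......
15) .......
.......
..##...
.####..
.#.>#..
.......
16) .......
.......
..##...
.##^#..
.#..#..
.......
17) .......
.......
..##...
.#<.#..
.#..#..
.......
18) .......
.......
..##...
.#..#..
.#v.#..
.......
19) .......
.......
..##...
.#..#..
.<#.#..
.......
20) .......
.......
..##...
.#..#..
..#.#..
.v.....
21) .......
.......
..##...
.#..#..
..#.#..
<#.....
22) .......
.......
..##...
.#..#..
^.#.#..
##.....
23) .......
.......
..##...
.#..#..
#>#.#..
##.....
24) .......
.......
..##...
.#..#..
###.#..
#v.....
25) .......
.......
..##...
.#..#..
###.#..
#.>....
26) ..v....
.......
..##...
.#..#..
###.#..
#.#....
27) .<#....
.......
..##...
.#..#..
###.#..
#.#....
28) .##....
.......
..##...
.#..#..
###.#..
#^#....
29) .##....
.......
..##...
.#..#..
###.#..
##>....
30) .##....
.......
..##...
.#..#..
##^.#..
##.....
31) .##....
.......
..##...
.#..#..
#<..#..
##.....
32) .##....
.......
..##...
.#..#..
#...#..
#v.....

1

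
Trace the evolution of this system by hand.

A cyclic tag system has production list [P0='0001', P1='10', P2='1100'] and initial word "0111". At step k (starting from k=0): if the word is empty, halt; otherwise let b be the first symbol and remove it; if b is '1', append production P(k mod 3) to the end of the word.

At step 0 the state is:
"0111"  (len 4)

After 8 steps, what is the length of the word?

t=0: "0111"  (len 4)
t=1: "111"  (len 3)
t=2: "1110"  (len 4)
t=3: "1101100"  (len 7)
t=4: "1011000001"  (len 10)
t=5: "01100000110"  (len 11)
t=6: "1100000110"  (len 10)
t=7: "1000001100001"  (len 13)
t=8: "00000110000110"  (len 14)

14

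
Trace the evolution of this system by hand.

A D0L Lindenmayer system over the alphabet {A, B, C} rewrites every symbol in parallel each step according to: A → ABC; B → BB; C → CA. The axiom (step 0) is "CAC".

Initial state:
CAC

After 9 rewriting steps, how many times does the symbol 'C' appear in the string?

768

[0] CAC
[1] CAABCCA
[2] CAABCABCBBCACAABC
[3] CAABCABCBBCAABCBBCABBBBCAABCCAABCABCBBCA
[4] CAABCABCBBCAABCBBCABBBBCAABCABCBBCABBBBCAABCBBBBBBBBCAABCABCBBCACAABCABCBBCAABCBBCABBBBCAABC
[5] CAABCABCBBCAABCBBCABBBBCAABCABCBBCABBBBCAABCBBBBBBBBCAABCA…BCBBCAABCBBCABBBBCAABCABCBBCABBBBCAABCBBBBBBBBCAABCABCBBCA  (len 208)
[6] CAABCABCBBCAABCBBCABBBBCAABCABCBBCABBBBCAABCBBBBBBBBCAABCA…BBCAABCABCBBCABBBBBBBBBBBBBBBBCAABCABCBBCAABCBBCABBBBCAABC  (len 464)
[7] CAABCABCBBCAABCBBCABBBBCAABCABCBBCABBBBCAABCBBBBBBBBCAABCA…BCBBCAABCBBCABBBBCAABCABCBBCABBBBCAABCBBBBBBBBCAABCABCBBCA  (len 1024)
[8] CAABCABCBBCAABCBBCABBBBCAABCABCBBCABBBBCAABCBBBBBBBBCAABCA…BBCAABCABCBBCABBBBBBBBBBBBBBBBCAABCABCBBCAABCBBCABBBBCAABC  (len 2240)
[9] CAABCABCBBCAABCBBCABBBBCAABCABCBBCABBBBCAABCBBBBBBBBCAABCA…BCBBCAABCBBCABBBBCAABCABCBBCABBBBCAABCBBBBBBBBCAABCABCBBCA  (len 4864)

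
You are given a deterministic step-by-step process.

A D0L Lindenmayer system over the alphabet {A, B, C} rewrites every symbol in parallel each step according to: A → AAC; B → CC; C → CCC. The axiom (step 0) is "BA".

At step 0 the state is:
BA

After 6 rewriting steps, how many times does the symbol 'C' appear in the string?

gen 0: BA
gen 1: CCAAC
gen 2: CCCCCCAACAACCCC
gen 3: CCCCCCCCCCCCCCCCCCAACAACCCCAACAACCCCCCCCCCCCC
gen 4: CCCCCCCCCCCCCCCCCCCCCCCCCCCCCCCCCCCCCCCCCCCCCCCCCCCCCCAACA…CCCCAACAACCCCAACAACCCCCCCCCCCCCCCCCCCCCCCCCCCCCCCCCCCCCCCC  (len 135)
gen 5: CCCCCCCCCCCCCCCCCCCCCCCCCCCCCCCCCCCCCCCCCCCCCCCCCCCCCCCCCC…CCCCCCCCCCCCCCCCCCCCCCCCCCCCCCCCCCCCCCCCCCCCCCCCCCCCCCCCCC  (len 405)
gen 6: CCCCCCCCCCCCCCCCCCCCCCCCCCCCCCCCCCCCCCCCCCCCCCCCCCCCCCCCCC…CCCCCCCCCCCCCCCCCCCCCCCCCCCCCCCCCCCCCCCCCCCCCCCCCCCCCCCCCC  (len 1215)

1151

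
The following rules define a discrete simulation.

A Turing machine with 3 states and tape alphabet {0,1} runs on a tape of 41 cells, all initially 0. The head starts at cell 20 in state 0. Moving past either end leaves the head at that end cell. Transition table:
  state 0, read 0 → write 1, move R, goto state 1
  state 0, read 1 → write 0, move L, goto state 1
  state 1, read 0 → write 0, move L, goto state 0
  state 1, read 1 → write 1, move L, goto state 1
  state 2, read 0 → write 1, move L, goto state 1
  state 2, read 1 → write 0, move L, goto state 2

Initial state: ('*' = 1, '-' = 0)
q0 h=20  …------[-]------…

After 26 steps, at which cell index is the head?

step 0: q0 h=20  …------[-]------…
step 1: q1 h=21  …-----*[-]------…
step 2: q0 h=20  …------[*]------…
step 3: q1 h=19  …------[-]------…
step 4: q0 h=18  …------[-]------…
step 5: q1 h=19  …-----*[-]------…
step 6: q0 h=18  …------[*]------…
step 7: q1 h=17  …------[-]------…
step 8: q0 h=16  …------[-]------…
step 9: q1 h=17  …-----*[-]------…
step 10: q0 h=16  …------[*]------…
step 11: q1 h=15  …------[-]------…
step 12: q0 h=14  …------[-]------…
step 13: q1 h=15  …-----*[-]------…
step 14: q0 h=14  …------[*]------…
step 15: q1 h=13  …------[-]------…
step 16: q0 h=12  …------[-]------…
step 17: q1 h=13  …-----*[-]------…
step 18: q0 h=12  …------[*]------…
step 19: q1 h=11  …------[-]------…
step 20: q0 h=10  …------[-]------…
step 21: q1 h=11  …-----*[-]------…
step 22: q0 h=10  …------[*]------…
step 23: q1 h= 9  …------[-]------…
step 24: q0 h= 8  …------[-]------…
step 25: q1 h= 9  …-----*[-]------…
step 26: q0 h= 8  …------[*]------…

8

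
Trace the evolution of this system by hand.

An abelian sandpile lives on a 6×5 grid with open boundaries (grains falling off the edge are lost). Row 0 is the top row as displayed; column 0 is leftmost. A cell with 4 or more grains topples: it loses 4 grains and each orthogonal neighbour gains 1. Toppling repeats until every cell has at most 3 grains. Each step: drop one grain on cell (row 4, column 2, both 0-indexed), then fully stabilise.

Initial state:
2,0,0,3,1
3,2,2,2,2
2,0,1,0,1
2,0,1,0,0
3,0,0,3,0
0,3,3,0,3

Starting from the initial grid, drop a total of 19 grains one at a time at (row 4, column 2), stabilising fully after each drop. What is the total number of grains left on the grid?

t=0: 2,0,0,3,1
3,2,2,2,2
2,0,1,0,1
2,0,1,0,0
3,0,0,3,0
0,3,3,0,3
t=1: 2,0,0,3,1
3,2,2,2,2
2,0,1,0,1
2,0,1,0,0
3,0,1,3,0
0,3,3,0,3
t=2: 2,0,0,3,1
3,2,2,2,2
2,0,1,0,1
2,0,1,0,0
3,0,2,3,0
0,3,3,0,3
t=3: 2,0,0,3,1
3,2,2,2,2
2,0,1,0,1
2,0,1,0,0
3,0,3,3,0
0,3,3,0,3
t=4: 2,0,0,3,1
3,2,2,2,2
2,0,1,0,1
2,0,2,1,0
3,2,2,0,1
1,0,1,2,3
t=5: 2,0,0,3,1
3,2,2,2,2
2,0,1,0,1
2,0,2,1,0
3,2,3,0,1
1,0,1,2,3
t=6: 2,0,0,3,1
3,2,2,2,2
2,0,1,0,1
2,0,3,1,0
3,3,0,1,1
1,0,2,2,3
t=7: 2,0,0,3,1
3,2,2,2,2
2,0,1,0,1
2,0,3,1,0
3,3,1,1,1
1,0,2,2,3
t=8: 2,0,0,3,1
3,2,2,2,2
2,0,1,0,1
2,0,3,1,0
3,3,2,1,1
1,0,2,2,3
t=9: 2,0,0,3,1
3,2,2,2,2
2,0,1,0,1
2,0,3,1,0
3,3,3,1,1
1,0,2,2,3
t=10: 2,0,0,3,1
3,2,2,2,2
2,0,2,0,1
3,2,0,2,0
0,1,2,2,1
2,1,3,2,3
t=11: 2,0,0,3,1
3,2,2,2,2
2,0,2,0,1
3,2,0,2,0
0,1,3,2,1
2,1,3,2,3
t=12: 2,0,0,3,1
3,2,2,2,2
2,0,2,0,1
3,2,1,2,0
0,2,1,3,1
2,2,0,3,3
t=13: 2,0,0,3,1
3,2,2,2,2
2,0,2,0,1
3,2,1,2,0
0,2,2,3,1
2,2,0,3,3
t=14: 2,0,0,3,1
3,2,2,2,2
2,0,2,0,1
3,2,1,2,0
0,2,3,3,1
2,2,0,3,3
t=15: 2,0,0,3,1
3,2,2,2,2
2,0,2,0,1
3,2,2,3,0
0,3,1,1,3
2,2,2,1,0
t=16: 2,0,0,3,1
3,2,2,2,2
2,0,2,0,1
3,2,2,3,0
0,3,2,1,3
2,2,2,1,0
t=17: 2,0,0,3,1
3,2,2,2,2
2,0,2,0,1
3,2,2,3,0
0,3,3,1,3
2,2,2,1,0
t=18: 2,0,0,3,1
3,2,2,2,2
2,0,2,0,1
3,3,3,3,0
1,0,1,2,3
2,3,3,1,0
t=19: 2,0,0,3,1
3,2,2,2,2
2,0,2,0,1
3,3,3,3,0
1,0,2,2,3
2,3,3,1,0

51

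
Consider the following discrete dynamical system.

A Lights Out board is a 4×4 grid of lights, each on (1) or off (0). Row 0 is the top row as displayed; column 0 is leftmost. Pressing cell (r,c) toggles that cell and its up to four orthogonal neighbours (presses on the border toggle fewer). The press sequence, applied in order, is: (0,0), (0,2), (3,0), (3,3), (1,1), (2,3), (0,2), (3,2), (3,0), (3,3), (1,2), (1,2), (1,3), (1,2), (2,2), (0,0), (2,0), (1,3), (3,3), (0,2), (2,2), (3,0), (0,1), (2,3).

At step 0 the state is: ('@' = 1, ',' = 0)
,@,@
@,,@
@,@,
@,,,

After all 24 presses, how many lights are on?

9

step 0: ,@,@
@,,@
@,@,
@,,,
step 1: @,,@
,,,@
@,@,
@,,,
step 2: @@@,
,,@@
@,@,
@,,,
step 3: @@@,
,,@@
,,@,
,@,,
step 4: @@@,
,,@@
,,@@
,@@@
step 5: @,@,
@@,@
,@@@
,@@@
step 6: @,@,
@@,,
,@,,
,@@,
step 7: @@,@
@@@,
,@,,
,@@,
step 8: @@,@
@@@,
,@@,
,,,@
step 9: @@,@
@@@,
@@@,
@@,@
step 10: @@,@
@@@,
@@@@
@@@,
step 11: @@@@
@,,@
@@,@
@@@,
step 12: @@,@
@@@,
@@@@
@@@,
step 13: @@,,
@@,@
@@@,
@@@,
step 14: @@@,
@,@,
@@,,
@@@,
step 15: @@@,
@,,,
@,@@
@@,,
step 16: ,,@,
,,,,
@,@@
@@,,
step 17: ,,@,
@,,,
,@@@
,@,,
step 18: ,,@@
@,@@
,@@,
,@,,
step 19: ,,@@
@,@@
,@@@
,@@@
step 20: ,@,,
@,,@
,@@@
,@@@
step 21: ,@,,
@,@@
,,,,
,@,@
step 22: ,@,,
@,@@
@,,,
@,,@
step 23: @,@,
@@@@
@,,,
@,,@
step 24: @,@,
@@@,
@,@@
@,,,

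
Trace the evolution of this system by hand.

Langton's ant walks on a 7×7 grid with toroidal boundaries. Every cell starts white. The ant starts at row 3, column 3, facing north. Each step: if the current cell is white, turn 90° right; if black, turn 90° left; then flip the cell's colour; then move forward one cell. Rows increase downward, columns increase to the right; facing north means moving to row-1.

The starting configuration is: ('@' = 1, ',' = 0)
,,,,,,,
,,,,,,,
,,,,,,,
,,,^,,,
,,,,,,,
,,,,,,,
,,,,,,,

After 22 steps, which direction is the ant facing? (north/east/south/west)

step 0: ,,,,,,,
,,,,,,,
,,,,,,,
,,,^,,,
,,,,,,,
,,,,,,,
,,,,,,,
step 1: ,,,,,,,
,,,,,,,
,,,,,,,
,,,@>,,
,,,,,,,
,,,,,,,
,,,,,,,
step 2: ,,,,,,,
,,,,,,,
,,,,,,,
,,,@@,,
,,,,v,,
,,,,,,,
,,,,,,,
step 3: ,,,,,,,
,,,,,,,
,,,,,,,
,,,@@,,
,,,<@,,
,,,,,,,
,,,,,,,
step 4: ,,,,,,,
,,,,,,,
,,,,,,,
,,,^@,,
,,,@@,,
,,,,,,,
,,,,,,,
step 5: ,,,,,,,
,,,,,,,
,,,,,,,
,,<,@,,
,,,@@,,
,,,,,,,
,,,,,,,
step 6: ,,,,,,,
,,,,,,,
,,^,,,,
,,@,@,,
,,,@@,,
,,,,,,,
,,,,,,,
step 7: ,,,,,,,
,,,,,,,
,,@>,,,
,,@,@,,
,,,@@,,
,,,,,,,
,,,,,,,
step 8: ,,,,,,,
,,,,,,,
,,@@,,,
,,@v@,,
,,,@@,,
,,,,,,,
,,,,,,,
step 9: ,,,,,,,
,,,,,,,
,,@@,,,
,,<@@,,
,,,@@,,
,,,,,,,
,,,,,,,
step 10: ,,,,,,,
,,,,,,,
,,@@,,,
,,,@@,,
,,v@@,,
,,,,,,,
,,,,,,,
step 11: ,,,,,,,
,,,,,,,
,,@@,,,
,,,@@,,
,<@@@,,
,,,,,,,
,,,,,,,
step 12: ,,,,,,,
,,,,,,,
,,@@,,,
,^,@@,,
,@@@@,,
,,,,,,,
,,,,,,,
step 13: ,,,,,,,
,,,,,,,
,,@@,,,
,@>@@,,
,@@@@,,
,,,,,,,
,,,,,,,
step 14: ,,,,,,,
,,,,,,,
,,@@,,,
,@@@@,,
,@v@@,,
,,,,,,,
,,,,,,,
step 15: ,,,,,,,
,,,,,,,
,,@@,,,
,@@@@,,
,@,>@,,
,,,,,,,
,,,,,,,
step 16: ,,,,,,,
,,,,,,,
,,@@,,,
,@@^@,,
,@,,@,,
,,,,,,,
,,,,,,,
step 17: ,,,,,,,
,,,,,,,
,,@@,,,
,@<,@,,
,@,,@,,
,,,,,,,
,,,,,,,
step 18: ,,,,,,,
,,,,,,,
,,@@,,,
,@,,@,,
,@v,@,,
,,,,,,,
,,,,,,,
step 19: ,,,,,,,
,,,,,,,
,,@@,,,
,@,,@,,
,<@,@,,
,,,,,,,
,,,,,,,
step 20: ,,,,,,,
,,,,,,,
,,@@,,,
,@,,@,,
,,@,@,,
,v,,,,,
,,,,,,,
step 21: ,,,,,,,
,,,,,,,
,,@@,,,
,@,,@,,
,,@,@,,
<@,,,,,
,,,,,,,
step 22: ,,,,,,,
,,,,,,,
,,@@,,,
,@,,@,,
^,@,@,,
@@,,,,,
,,,,,,,

north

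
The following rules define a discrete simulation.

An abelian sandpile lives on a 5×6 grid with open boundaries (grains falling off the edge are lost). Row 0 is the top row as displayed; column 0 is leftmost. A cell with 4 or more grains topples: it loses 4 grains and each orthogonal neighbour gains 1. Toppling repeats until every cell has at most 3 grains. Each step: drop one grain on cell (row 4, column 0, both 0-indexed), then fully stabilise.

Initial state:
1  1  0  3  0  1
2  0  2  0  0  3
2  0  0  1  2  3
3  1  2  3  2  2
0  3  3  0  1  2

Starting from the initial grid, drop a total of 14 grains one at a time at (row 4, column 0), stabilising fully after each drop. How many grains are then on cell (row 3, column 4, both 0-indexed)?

3

step 0: 1  1  0  3  0  1
2  0  2  0  0  3
2  0  0  1  2  3
3  1  2  3  2  2
0  3  3  0  1  2
step 1: 1  1  0  3  0  1
2  0  2  0  0  3
2  0  0  1  2  3
3  1  2  3  2  2
1  3  3  0  1  2
step 2: 1  1  0  3  0  1
2  0  2  0  0  3
2  0  0  1  2  3
3  1  2  3  2  2
2  3  3  0  1  2
step 3: 1  1  0  3  0  1
2  0  2  0  0  3
2  0  0  1  2  3
3  1  2  3  2  2
3  3  3  0  1  2
step 4: 1  1  0  3  0  1
2  0  2  0  0  3
3  0  0  1  2  3
0  3  3  3  2  2
2  1  0  1  1  2
step 5: 1  1  0  3  0  1
2  0  2  0  0  3
3  0  0  1  2  3
0  3  3  3  2  2
3  1  0  1  1  2
step 6: 1  1  0  3  0  1
2  0  2  0  0  3
3  0  0  1  2  3
1  3  3  3  2  2
0  2  0  1  1  2
step 7: 1  1  0  3  0  1
2  0  2  0  0  3
3  0  0  1  2  3
1  3  3  3  2  2
1  2  0  1  1  2
step 8: 1  1  0  3  0  1
2  0  2  0  0  3
3  0  0  1  2  3
1  3  3  3  2  2
2  2  0  1  1  2
step 9: 1  1  0  3  0  1
2  0  2  0  0  3
3  0  0  1  2  3
1  3  3  3  2  2
3  2  0  1  1  2
step 10: 1  1  0  3  0  1
2  0  2  0  0  3
3  0  0  1  2  3
2  3  3  3  2  2
0  3  0  1  1  2
step 11: 1  1  0  3  0  1
2  0  2  0  0  3
3  0  0  1  2  3
2  3  3  3  2  2
1  3  0  1  1  2
step 12: 1  1  0  3  0  1
2  0  2  0  0  3
3  0  0  1  2  3
2  3  3  3  2  2
2  3  0  1  1  2
step 13: 1  1  0  3  0  1
2  0  2  0  0  3
3  0  0  1  2  3
2  3  3  3  2  2
3  3  0  1  1  2
step 14: 1  1  0  3  0  1
3  0  2  0  0  3
0  2  1  2  2  3
1  2  1  0  3  2
2  1  2  2  1  2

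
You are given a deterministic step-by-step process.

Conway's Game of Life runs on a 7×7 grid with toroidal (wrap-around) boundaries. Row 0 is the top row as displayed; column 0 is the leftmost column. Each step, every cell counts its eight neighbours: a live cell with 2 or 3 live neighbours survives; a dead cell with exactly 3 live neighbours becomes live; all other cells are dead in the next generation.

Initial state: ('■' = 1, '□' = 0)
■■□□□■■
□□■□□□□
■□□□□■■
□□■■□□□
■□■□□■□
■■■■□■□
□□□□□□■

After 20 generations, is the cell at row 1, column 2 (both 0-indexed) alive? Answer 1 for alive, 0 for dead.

0) ■■□□□■■
□□■□□□□
■□□□□■■
□□■■□□□
■□■□□■□
■■■■□■□
□□□□□□■
1) ■■□□□■■
□□□□□□□
□■■■□□■
■□■■■■□
■□□□□□□
■□■■■■□
□□□□■□□
2) ■□□□□■■
□□□□□■□
■■□□□■■
■□□□■■□
■□□□□□□
□■□■■■■
□□■□□□□
3) □□□□□■■
□■□□■□□
■■□□□□□
□□□□■■□
■■□■□□□
■■■■■■■
□■■■□□□
4) ■■□■■■□
□■□□□■■
■■□□■■□
□□■□■□■
□□□□□□□
□□□□□■■
□□□□□□□
5) ■■■□■■□
□□□■□□□
□■■■■□□
■■□■■□■
□□□□□□■
□□□□□□□
■□□□□□□
6) ■■■■■□■
■□□□□■□
□■□□□■□
□■□□■□■
□□□□□■■
□□□□□□□
■□□□□□■
7) □□■■■□□
□□□■□■□
□■□□■■□
□□□□■□■
■□□□□■■
■□□□□■□
□□■■□■■
8) □□□□□□■
□□□□□■□
□□□■□□■
□□□□■□□
■□□□■□□
■■□□□□□
□■■□□■■
9) ■□□□□□■
□□□□□■■
□□□□■■□
□□□■■■□
■■□□□□□
□□■□□■□
□■■□□■■
10) □■□□□□□
■□□□■□□
□□□■□□□
□□□■□■■
□■■■□■■
□□■□□■□
□■■□□■□
11) ■■■□□□□
□□□□□□□
□□□■□■■
■□□■□■■
■■□■□□□
■□□□□■□
□■■□□□□
12) ■□■□□□□
■■■□□□■
■□□□□■□
□■□■□■□
□■■□□■□
■□□□□□■
□□■□□□■
13) □□■■□□□
□□■□□□□
□□□□■■□
■■□□□■□
□■■□■■□
■□■□□■■
□□□□□□■
14) □□■■□□□
□□■□■□□
□■□□■■■
■■■■□□□
□□■■■□□
■□■■■□□
■■■■□■■
15) ■□□□□■■
□■■□■□□
□□□□■■■
■□□□□□■
■□□□□□□
■□□□□□□
■□□□□■■
16) □□□□■□□
□■□■■□□
□■□■■□■
■□□□□□□
■■□□□□□
■■□□□□□
□■□□□■□
17) □□■■■■□
■□□□□□□
□■□■■■□
□□■□□□■
□□□□□□■
□□■□□□■
■■□□□□□
18) ■□■■■□■
□■□□□□■
■■■■■■■
■□■■■□■
■□□□□■■
□■□□□□■
■■□□■■■
19) □□■■■□□
□□□□□□□
□□□□□□□
□□□□□□□
□□■■■□□
□■□□■□□
□□□□■□□
20) □□□■■□□
□□□■□□□
□□□□□□□
□□□■□□□
□□■■■□□
□□■□■■□
□□■□■■□

0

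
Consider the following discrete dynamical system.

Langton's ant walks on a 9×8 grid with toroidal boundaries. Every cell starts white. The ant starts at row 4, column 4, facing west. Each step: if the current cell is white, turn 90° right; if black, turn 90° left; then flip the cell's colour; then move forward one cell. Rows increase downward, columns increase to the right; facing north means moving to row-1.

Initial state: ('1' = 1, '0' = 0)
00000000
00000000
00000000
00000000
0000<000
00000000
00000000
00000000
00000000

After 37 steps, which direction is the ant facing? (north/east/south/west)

south

t=0: 00000000
00000000
00000000
00000000
0000<000
00000000
00000000
00000000
00000000
t=1: 00000000
00000000
00000000
0000^000
00001000
00000000
00000000
00000000
00000000
t=2: 00000000
00000000
00000000
00001>00
00001000
00000000
00000000
00000000
00000000
t=3: 00000000
00000000
00000000
00001100
00001v00
00000000
00000000
00000000
00000000
t=4: 00000000
00000000
00000000
00001100
0000<100
00000000
00000000
00000000
00000000
t=5: 00000000
00000000
00000000
00001100
00000100
0000v000
00000000
00000000
00000000
t=6: 00000000
00000000
00000000
00001100
00000100
000<1000
00000000
00000000
00000000
t=7: 00000000
00000000
00000000
00001100
000^0100
00011000
00000000
00000000
00000000
t=8: 00000000
00000000
00000000
00001100
0001>100
00011000
00000000
00000000
00000000
t=9: 00000000
00000000
00000000
00001100
00011100
0001v000
00000000
00000000
00000000
t=10: 00000000
00000000
00000000
00001100
00011100
00010>00
00000000
00000000
00000000
t=11: 00000000
00000000
00000000
00001100
00011100
00010100
00000v00
00000000
00000000
t=12: 00000000
00000000
00000000
00001100
00011100
00010100
0000<100
00000000
00000000
t=13: 00000000
00000000
00000000
00001100
00011100
0001^100
00001100
00000000
00000000
t=14: 00000000
00000000
00000000
00001100
00011100
00011>00
00001100
00000000
00000000
t=15: 00000000
00000000
00000000
00001100
00011^00
00011000
00001100
00000000
00000000
t=16: 00000000
00000000
00000000
00001100
0001<000
00011000
00001100
00000000
00000000
t=17: 00000000
00000000
00000000
00001100
00010000
0001v000
00001100
00000000
00000000
t=18: 00000000
00000000
00000000
00001100
00010000
00010>00
00001100
00000000
00000000
t=19: 00000000
00000000
00000000
00001100
00010000
00010100
00001v00
00000000
00000000
t=20: 00000000
00000000
00000000
00001100
00010000
00010100
000010>0
00000000
00000000
t=21: 00000000
00000000
00000000
00001100
00010000
00010100
00001010
000000v0
00000000
t=22: 00000000
00000000
00000000
00001100
00010000
00010100
00001010
00000<10
00000000
t=23: 00000000
00000000
00000000
00001100
00010000
00010100
00001^10
00000110
00000000
t=24: 00000000
00000000
00000000
00001100
00010000
00010100
000011>0
00000110
00000000
t=25: 00000000
00000000
00000000
00001100
00010000
000101^0
00001100
00000110
00000000
t=26: 00000000
00000000
00000000
00001100
00010000
0001011>
00001100
00000110
00000000
t=27: 00000000
00000000
00000000
00001100
00010000
00010111
0000110v
00000110
00000000
t=28: 00000000
00000000
00000000
00001100
00010000
00010111
000011<1
00000110
00000000
t=29: 00000000
00000000
00000000
00001100
00010000
000101^1
00001111
00000110
00000000
t=30: 00000000
00000000
00000000
00001100
00010000
00010<01
00001111
00000110
00000000
t=31: 00000000
00000000
00000000
00001100
00010000
00010001
00001v11
00000110
00000000
t=32: 00000000
00000000
00000000
00001100
00010000
00010001
000010>1
00000110
00000000
t=33: 00000000
00000000
00000000
00001100
00010000
000100^1
00001001
00000110
00000000
t=34: 00000000
00000000
00000000
00001100
00010000
0001001>
00001001
00000110
00000000
t=35: 00000000
00000000
00000000
00001100
0001000^
00010010
00001001
00000110
00000000
t=36: 00000000
00000000
00000000
00001100
>0010001
00010010
00001001
00000110
00000000
t=37: 00000000
00000000
00000000
00001100
10010001
v0010010
00001001
00000110
00000000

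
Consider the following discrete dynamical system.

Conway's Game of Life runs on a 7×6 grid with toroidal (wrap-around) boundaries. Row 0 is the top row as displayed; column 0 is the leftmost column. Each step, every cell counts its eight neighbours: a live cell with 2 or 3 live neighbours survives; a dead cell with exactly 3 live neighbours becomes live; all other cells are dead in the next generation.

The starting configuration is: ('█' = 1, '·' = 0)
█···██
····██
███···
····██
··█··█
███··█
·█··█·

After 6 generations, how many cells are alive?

[0] █···██
····██
███···
····██
··█··█
███··█
·█··█·
[1] █··█··
···██·
██·█··
··████
··██··
··████
··███·
[2] ·····█
██·███
██····
█····█
·█····
·█···█
·█····
[3] ·██··█
·██·█·
··█···
·····█
·█···█
·██···
······
[4] ████··
█·····
·███··
█·····
·██···
███···
█·····
[5] █·█··█
█·····
███···
█··█··
··█···
█·█···
···█·█
[6] ██··██
··█···
█·█··█
█··█··
··██··
·███··
··████

19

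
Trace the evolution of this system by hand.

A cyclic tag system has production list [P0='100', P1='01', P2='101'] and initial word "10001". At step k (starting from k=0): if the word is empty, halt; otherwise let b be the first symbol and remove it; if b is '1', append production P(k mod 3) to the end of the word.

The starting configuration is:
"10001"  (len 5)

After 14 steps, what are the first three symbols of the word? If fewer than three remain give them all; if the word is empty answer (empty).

000

0) "10001"  (len 5)
1) "0001100"  (len 7)
2) "001100"  (len 6)
3) "01100"  (len 5)
4) "1100"  (len 4)
5) "10001"  (len 5)
6) "0001101"  (len 7)
7) "001101"  (len 6)
8) "01101"  (len 5)
9) "1101"  (len 4)
10) "101100"  (len 6)
11) "0110001"  (len 7)
12) "110001"  (len 6)
13) "10001100"  (len 8)
14) "000110001"  (len 9)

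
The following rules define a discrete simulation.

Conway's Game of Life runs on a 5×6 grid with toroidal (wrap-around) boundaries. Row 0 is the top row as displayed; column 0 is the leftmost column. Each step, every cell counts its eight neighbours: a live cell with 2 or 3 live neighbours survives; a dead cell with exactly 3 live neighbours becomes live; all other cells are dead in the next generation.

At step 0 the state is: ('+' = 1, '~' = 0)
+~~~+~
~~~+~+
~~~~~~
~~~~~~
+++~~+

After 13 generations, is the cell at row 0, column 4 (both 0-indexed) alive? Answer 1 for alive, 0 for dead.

0) +~~~+~
~~~+~+
~~~~~~
~~~~~~
+++~~+
1) ~~+++~
~~~~++
~~~~~~
++~~~~
++~~~+
2) ~+++~~
~~~~++
+~~~~+
~+~~~+
~~~+++
3) +~+~~~
~+++++
~~~~~~
~~~~~~
~+~+~+
4) ~~~~~~
++++++
~~+++~
~~~~~~
+++~~~
5) ~~~~+~
++~~~+
+~~~~~
~~~~~~
~+~~~~
6) ~+~~~+
++~~~+
++~~~+
~~~~~~
~~~~~~
7) ~+~~~+
~~+~+~
~+~~~+
+~~~~~
~~~~~~
8) ~~~~~~
~++~++
++~~~+
+~~~~~
+~~~~~
9) ++~~~+
~++~++
~~+~+~
~~~~~~
~~~~~~
10) ~++~++
~~+~+~
~++~++
~~~~~~
+~~~~~
11) +++~++
~~~~~~
~++~++
++~~~+
++~~~+
12) ~~+~+~
~~~~~~
~++~++
~~~~~~
~~~~~~
13) ~~~~~~
~++~++
~~~~~~
~~~~~~
~~~~~~

0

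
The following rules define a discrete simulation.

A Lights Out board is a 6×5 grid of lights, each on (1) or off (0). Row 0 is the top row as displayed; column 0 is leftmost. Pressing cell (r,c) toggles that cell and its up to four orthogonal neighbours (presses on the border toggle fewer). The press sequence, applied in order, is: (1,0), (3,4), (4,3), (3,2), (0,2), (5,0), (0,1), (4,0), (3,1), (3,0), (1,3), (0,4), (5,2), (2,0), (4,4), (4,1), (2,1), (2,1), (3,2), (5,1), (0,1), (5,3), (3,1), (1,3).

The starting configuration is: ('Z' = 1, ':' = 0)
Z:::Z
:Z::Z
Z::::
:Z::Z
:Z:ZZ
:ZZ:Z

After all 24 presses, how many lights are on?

13

t=0: Z:::Z
:Z::Z
Z::::
:Z::Z
:Z:ZZ
:ZZ:Z
t=1: ::::Z
Z:::Z
:::::
:Z::Z
:Z:ZZ
:ZZ:Z
t=2: ::::Z
Z:::Z
::::Z
:Z:Z:
:Z:Z:
:ZZ:Z
t=3: ::::Z
Z:::Z
::::Z
:Z:::
:ZZ:Z
:ZZZZ
t=4: ::::Z
Z:::Z
::Z:Z
::ZZ:
:Z::Z
:ZZZZ
t=5: :ZZZZ
Z:Z:Z
::Z:Z
::ZZ:
:Z::Z
:ZZZZ
t=6: :ZZZZ
Z:Z:Z
::Z:Z
::ZZ:
ZZ::Z
Z:ZZZ
t=7: Z::ZZ
ZZZ:Z
::Z:Z
::ZZ:
ZZ::Z
Z:ZZZ
t=8: Z::ZZ
ZZZ:Z
::Z:Z
Z:ZZ:
::::Z
::ZZZ
t=9: Z::ZZ
ZZZ:Z
:ZZ:Z
:Z:Z:
:Z::Z
::ZZZ
t=10: Z::ZZ
ZZZ:Z
ZZZ:Z
Z::Z:
ZZ::Z
::ZZZ
t=11: Z:::Z
ZZ:Z:
ZZZZZ
Z::Z:
ZZ::Z
::ZZZ
t=12: Z::Z:
ZZ:ZZ
ZZZZZ
Z::Z:
ZZ::Z
::ZZZ
t=13: Z::Z:
ZZ:ZZ
ZZZZZ
Z::Z:
ZZZ:Z
:Z::Z
t=14: Z::Z:
:Z:ZZ
::ZZZ
:::Z:
ZZZ:Z
:Z::Z
t=15: Z::Z:
:Z:ZZ
::ZZZ
:::ZZ
ZZZZ:
:Z:::
t=16: Z::Z:
:Z:ZZ
::ZZZ
:Z:ZZ
:::Z:
:::::
t=17: Z::Z:
:::ZZ
ZZ:ZZ
:::ZZ
:::Z:
:::::
t=18: Z::Z:
:Z:ZZ
::ZZZ
:Z:ZZ
:::Z:
:::::
t=19: Z::Z:
:Z:ZZ
:::ZZ
::Z:Z
::ZZ:
:::::
t=20: Z::Z:
:Z:ZZ
:::ZZ
::Z:Z
:ZZZ:
ZZZ::
t=21: :ZZZ:
:::ZZ
:::ZZ
::Z:Z
:ZZZ:
ZZZ::
t=22: :ZZZ:
:::ZZ
:::ZZ
::Z:Z
:ZZ::
ZZ:ZZ
t=23: :ZZZ:
:::ZZ
:Z:ZZ
ZZ::Z
::Z::
ZZ:ZZ
t=24: :ZZ::
::Z::
:Z::Z
ZZ::Z
::Z::
ZZ:ZZ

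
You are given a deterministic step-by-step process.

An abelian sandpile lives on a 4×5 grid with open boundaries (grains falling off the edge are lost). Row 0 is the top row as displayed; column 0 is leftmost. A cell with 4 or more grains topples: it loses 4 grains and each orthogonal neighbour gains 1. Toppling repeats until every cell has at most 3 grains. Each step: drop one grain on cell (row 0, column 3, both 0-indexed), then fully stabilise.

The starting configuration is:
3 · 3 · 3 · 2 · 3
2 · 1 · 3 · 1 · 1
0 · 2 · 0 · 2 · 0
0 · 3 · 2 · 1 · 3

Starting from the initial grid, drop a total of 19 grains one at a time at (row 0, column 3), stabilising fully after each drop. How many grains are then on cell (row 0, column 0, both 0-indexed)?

gen 0: 3 · 3 · 3 · 2 · 3
2 · 1 · 3 · 1 · 1
0 · 2 · 0 · 2 · 0
0 · 3 · 2 · 1 · 3
gen 1: 3 · 3 · 3 · 3 · 3
2 · 1 · 3 · 1 · 1
0 · 2 · 0 · 2 · 0
0 · 3 · 2 · 1 · 3
gen 2: 0 · 1 · 2 · 2 · 0
3 · 3 · 0 · 3 · 2
0 · 2 · 1 · 2 · 0
0 · 3 · 2 · 1 · 3
gen 3: 0 · 1 · 2 · 3 · 0
3 · 3 · 0 · 3 · 2
0 · 2 · 1 · 2 · 0
0 · 3 · 2 · 1 · 3
gen 4: 0 · 1 · 3 · 1 · 1
3 · 3 · 1 · 0 · 3
0 · 2 · 1 · 3 · 0
0 · 3 · 2 · 1 · 3
gen 5: 0 · 1 · 3 · 2 · 1
3 · 3 · 1 · 0 · 3
0 · 2 · 1 · 3 · 0
0 · 3 · 2 · 1 · 3
gen 6: 0 · 1 · 3 · 3 · 1
3 · 3 · 1 · 0 · 3
0 · 2 · 1 · 3 · 0
0 · 3 · 2 · 1 · 3
gen 7: 0 · 2 · 0 · 1 · 2
3 · 3 · 2 · 1 · 3
0 · 2 · 1 · 3 · 0
0 · 3 · 2 · 1 · 3
gen 8: 0 · 2 · 0 · 2 · 2
3 · 3 · 2 · 1 · 3
0 · 2 · 1 · 3 · 0
0 · 3 · 2 · 1 · 3
gen 9: 0 · 2 · 0 · 3 · 2
3 · 3 · 2 · 1 · 3
0 · 2 · 1 · 3 · 0
0 · 3 · 2 · 1 · 3
gen 10: 0 · 2 · 1 · 0 · 3
3 · 3 · 2 · 2 · 3
0 · 2 · 1 · 3 · 0
0 · 3 · 2 · 1 · 3
gen 11: 0 · 2 · 1 · 1 · 3
3 · 3 · 2 · 2 · 3
0 · 2 · 1 · 3 · 0
0 · 3 · 2 · 1 · 3
gen 12: 0 · 2 · 1 · 2 · 3
3 · 3 · 2 · 2 · 3
0 · 2 · 1 · 3 · 0
0 · 3 · 2 · 1 · 3
gen 13: 0 · 2 · 1 · 3 · 3
3 · 3 · 2 · 2 · 3
0 · 2 · 1 · 3 · 0
0 · 3 · 2 · 1 · 3
gen 14: 0 · 2 · 2 · 2 · 1
3 · 3 · 3 · 1 · 1
0 · 2 · 2 · 0 · 2
0 · 3 · 2 · 2 · 3
gen 15: 0 · 2 · 2 · 3 · 1
3 · 3 · 3 · 1 · 1
0 · 2 · 2 · 0 · 2
0 · 3 · 2 · 2 · 3
gen 16: 0 · 2 · 3 · 0 · 2
3 · 3 · 3 · 2 · 1
0 · 2 · 2 · 0 · 2
0 · 3 · 2 · 2 · 3
gen 17: 0 · 2 · 3 · 1 · 2
3 · 3 · 3 · 2 · 1
0 · 2 · 2 · 0 · 2
0 · 3 · 2 · 2 · 3
gen 18: 0 · 2 · 3 · 2 · 2
3 · 3 · 3 · 2 · 1
0 · 2 · 2 · 0 · 2
0 · 3 · 2 · 2 · 3
gen 19: 0 · 2 · 3 · 3 · 2
3 · 3 · 3 · 2 · 1
0 · 2 · 2 · 0 · 2
0 · 3 · 2 · 2 · 3

0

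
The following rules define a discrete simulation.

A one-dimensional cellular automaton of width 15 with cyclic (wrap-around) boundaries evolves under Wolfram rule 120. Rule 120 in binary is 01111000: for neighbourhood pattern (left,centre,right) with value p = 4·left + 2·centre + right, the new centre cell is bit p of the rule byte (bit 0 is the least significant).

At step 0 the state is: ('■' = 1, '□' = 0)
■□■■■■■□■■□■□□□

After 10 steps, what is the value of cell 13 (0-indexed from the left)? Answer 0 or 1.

0

k=0  ■□■■■■■□■■□■□□□
k=1  □■■□□□■■■■■□■□□
k=2  □■■■□□■□□□■■□■□
k=3  □■□■■□□■□□■■■□■
k=4  ■□■■■■□□■□■□■■□
k=5  □■■□□■■□□■□■■■■
k=6  ■■■■□■■■□□■■□□■
k=7  □□□■■■□■■□■■■□■
k=8  ■□□■□■■■■■■□■■□
k=9  □■□□■■□□□□■■■■■
k=10  ■□■□■■■□□□■□□□■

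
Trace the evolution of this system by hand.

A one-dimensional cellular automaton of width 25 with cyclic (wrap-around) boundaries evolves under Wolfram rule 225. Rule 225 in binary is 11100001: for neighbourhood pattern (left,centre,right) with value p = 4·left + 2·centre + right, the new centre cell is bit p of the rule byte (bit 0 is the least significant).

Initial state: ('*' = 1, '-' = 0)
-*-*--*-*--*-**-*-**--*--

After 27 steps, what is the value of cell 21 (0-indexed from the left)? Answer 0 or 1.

k=0  -*-*--*-*--*-**-*-**--*--
k=1  --*----*----*-**-*-*----*
k=2  ----**---**--*-**-*--**--
k=3  ***--*-*--*---*-**----*-*
k=4  ***---*-----*--*-*-**--*-
k=5  -**-*---***-----*-*-*---*
k=6  *-**--*--**-***--*-*--*--
k=7  -*-*------**-**---*------
k=8  --*--****--**-*-*---*****
k=9  ------***---**-*--*--****
k=10  -****--**-*--**-------***
k=11  *-***---**----*-*****--**
k=12  **-**-*--*-**--*-****---*
k=13  ***-**----*-*---*-***-*--
k=14  -***-*-**--*--*--*-***---
k=15  --***-*-*---------*-**-**
k=16  ---***-*--*******--*-**-*
k=17  -*--***----******---*-**-
k=18  -----**-**--*****-*--*-*-
k=19  ****--**-*---*****----*--
k=20  -***---**--*--****-**----
k=21  --**-*--*------****-*-***
k=22  ---**-----****--****-*-**
k=23  -*--*-***--***---****-*-*
k=24  *----*-**---**-*--****-*-
k=25  --**--*-*-*--**----****-*
k=26  ---*---*-*----*-**--****-
k=27  **---*--*--**--*-*---***-

1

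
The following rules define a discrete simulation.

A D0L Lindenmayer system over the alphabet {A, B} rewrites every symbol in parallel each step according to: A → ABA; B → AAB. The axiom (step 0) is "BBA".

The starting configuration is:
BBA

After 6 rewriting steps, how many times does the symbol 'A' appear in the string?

1458

[0] BBA
[1] AABAABABA
[2] ABAABAAABABAABAAABABAAABABA
[3] ABAAABABAABAAABABAABAABAAABABAAABABAABAAABABAABAABAAABABAAABABAABAABAAABABAAABABA
[4] ABAAABABAABAABAAABABAAABABAABAAABABAABAABAAABABAAABABAABAA…BABAABAAABABAABAAABABAABAABAAABABAAABABAABAABAAABABAAABABA  (len 243)
[5] ABAAABABAABAABAAABABAAABABAABAAABABAABAAABABAABAABAAABABAA…BABAABAAABABAABAAABABAABAABAAABABAAABABAABAABAAABABAAABABA  (len 729)
[6] ABAAABABAABAABAAABABAAABABAABAAABABAABAAABABAABAABAAABABAA…BABAABAAABABAABAAABABAABAABAAABABAAABABAABAABAAABABAAABABA  (len 2187)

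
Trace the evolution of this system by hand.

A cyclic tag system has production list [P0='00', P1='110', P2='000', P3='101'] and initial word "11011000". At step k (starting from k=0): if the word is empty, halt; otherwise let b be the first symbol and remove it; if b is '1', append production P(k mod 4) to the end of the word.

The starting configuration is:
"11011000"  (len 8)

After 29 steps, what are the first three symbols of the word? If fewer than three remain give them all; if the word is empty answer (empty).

111

t=0: "11011000"  (len 8)
t=1: "101100000"  (len 9)
t=2: "01100000110"  (len 11)
t=3: "1100000110"  (len 10)
t=4: "100000110101"  (len 12)
t=5: "0000011010100"  (len 13)
t=6: "000011010100"  (len 12)
t=7: "00011010100"  (len 11)
t=8: "0011010100"  (len 10)
t=9: "011010100"  (len 9)
t=10: "11010100"  (len 8)
t=11: "1010100000"  (len 10)
t=12: "010100000101"  (len 12)
t=13: "10100000101"  (len 11)
t=14: "0100000101110"  (len 13)
t=15: "100000101110"  (len 12)
t=16: "00000101110101"  (len 14)
t=17: "0000101110101"  (len 13)
t=18: "000101110101"  (len 12)
t=19: "00101110101"  (len 11)
t=20: "0101110101"  (len 10)
t=21: "101110101"  (len 9)
t=22: "01110101110"  (len 11)
t=23: "1110101110"  (len 10)
t=24: "110101110101"  (len 12)
t=25: "1010111010100"  (len 13)
t=26: "010111010100110"  (len 15)
t=27: "10111010100110"  (len 14)
t=28: "0111010100110101"  (len 16)
t=29: "111010100110101"  (len 15)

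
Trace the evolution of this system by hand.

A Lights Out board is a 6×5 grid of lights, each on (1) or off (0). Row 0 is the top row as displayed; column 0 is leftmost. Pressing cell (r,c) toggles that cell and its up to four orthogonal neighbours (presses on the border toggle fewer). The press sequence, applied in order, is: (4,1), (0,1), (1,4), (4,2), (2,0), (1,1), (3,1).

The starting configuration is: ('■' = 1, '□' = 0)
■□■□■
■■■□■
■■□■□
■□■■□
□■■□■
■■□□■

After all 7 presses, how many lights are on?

step 0: ■□■□■
■■■□■
■■□■□
■□■■□
□■■□■
■■□□■
step 1: ■□■□■
■■■□■
■■□■□
■■■■□
■□□□■
■□□□■
step 2: □■□□■
■□■□■
■■□■□
■■■■□
■□□□■
■□□□■
step 3: □■□□□
■□■■□
■■□■■
■■■■□
■□□□■
■□□□■
step 4: □■□□□
■□■■□
■■□■■
■■□■□
■■■■■
■□■□■
step 5: □■□□□
□□■■□
□□□■■
□■□■□
■■■■■
■□■□■
step 6: □□□□□
■■□■□
□■□■■
□■□■□
■■■■■
■□■□■
step 7: □□□□□
■■□■□
□□□■■
■□■■□
■□■■■
■□■□■

15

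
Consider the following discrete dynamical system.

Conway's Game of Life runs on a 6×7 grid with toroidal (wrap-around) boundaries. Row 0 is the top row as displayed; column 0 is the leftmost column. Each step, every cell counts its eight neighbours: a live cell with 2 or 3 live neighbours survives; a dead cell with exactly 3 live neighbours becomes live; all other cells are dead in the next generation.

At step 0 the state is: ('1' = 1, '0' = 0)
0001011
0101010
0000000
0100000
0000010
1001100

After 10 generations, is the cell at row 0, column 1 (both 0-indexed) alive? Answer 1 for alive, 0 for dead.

0

k=0  0001011
0101010
0000000
0100000
0000010
1001100
k=1  1001011
0010011
0010000
0000000
0000100
0001000
k=2  1011010
1111110
0000000
0000000
0000000
0001011
k=3  1000000
1000010
0111100
0000000
0000000
0011011
k=4  1100110
1011101
0111100
0011000
0000000
0000001
k=5  0110100
0000001
1000010
0100100
0000000
1000011
k=6  0100000
1100011
1000011
0000000
1000011
1100011
k=7  0010000
0100010
0100010
0000000
0100010
0100010
k=8  0110000
0110000
0000000
0000000
0000000
0110000
k=9  1001000
0110000
0000000
0000000
0000000
0110000
k=10  1001000
0110000
0000000
0000000
0000000
0110000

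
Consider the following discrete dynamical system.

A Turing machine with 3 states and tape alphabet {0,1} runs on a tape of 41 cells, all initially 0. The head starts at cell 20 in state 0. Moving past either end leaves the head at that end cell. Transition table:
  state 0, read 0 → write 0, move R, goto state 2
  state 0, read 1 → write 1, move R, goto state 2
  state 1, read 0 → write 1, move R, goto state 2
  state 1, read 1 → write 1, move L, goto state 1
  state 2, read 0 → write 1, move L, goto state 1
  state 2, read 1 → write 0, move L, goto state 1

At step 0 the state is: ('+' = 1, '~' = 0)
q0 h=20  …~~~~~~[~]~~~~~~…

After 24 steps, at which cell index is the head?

14

t=0: q0 h=20  …~~~~~~[~]~~~~~~…
t=1: q2 h=21  …~~~~~~[~]~~~~~~…
t=2: q1 h=20  …~~~~~~[~]+~~~~~…
t=3: q2 h=21  …~~~~~+[+]~~~~~~…
t=4: q1 h=20  …~~~~~~[+]~~~~~~…
t=5: q1 h=19  …~~~~~~[~]+~~~~~…
t=6: q2 h=20  …~~~~~+[+]~~~~~~…
t=7: q1 h=19  …~~~~~~[+]~~~~~~…
t=8: q1 h=18  …~~~~~~[~]+~~~~~…
t=9: q2 h=19  …~~~~~+[+]~~~~~~…
t=10: q1 h=18  …~~~~~~[+]~~~~~~…
t=11: q1 h=17  …~~~~~~[~]+~~~~~…
t=12: q2 h=18  …~~~~~+[+]~~~~~~…
t=13: q1 h=17  …~~~~~~[+]~~~~~~…
t=14: q1 h=16  …~~~~~~[~]+~~~~~…
t=15: q2 h=17  …~~~~~+[+]~~~~~~…
t=16: q1 h=16  …~~~~~~[+]~~~~~~…
t=17: q1 h=15  …~~~~~~[~]+~~~~~…
t=18: q2 h=16  …~~~~~+[+]~~~~~~…
t=19: q1 h=15  …~~~~~~[+]~~~~~~…
t=20: q1 h=14  …~~~~~~[~]+~~~~~…
t=21: q2 h=15  …~~~~~+[+]~~~~~~…
t=22: q1 h=14  …~~~~~~[+]~~~~~~…
t=23: q1 h=13  …~~~~~~[~]+~~~~~…
t=24: q2 h=14  …~~~~~+[+]~~~~~~…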